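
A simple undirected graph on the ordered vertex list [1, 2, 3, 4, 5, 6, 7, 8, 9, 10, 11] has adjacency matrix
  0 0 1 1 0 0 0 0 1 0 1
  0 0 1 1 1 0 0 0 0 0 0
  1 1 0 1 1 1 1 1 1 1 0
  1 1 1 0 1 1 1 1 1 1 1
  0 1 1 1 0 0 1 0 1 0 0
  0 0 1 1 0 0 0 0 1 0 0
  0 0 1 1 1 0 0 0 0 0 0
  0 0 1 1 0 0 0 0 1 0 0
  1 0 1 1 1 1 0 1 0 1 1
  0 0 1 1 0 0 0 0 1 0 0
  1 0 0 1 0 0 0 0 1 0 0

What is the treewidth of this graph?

A width-3 tree decomposition is:
Bags: B1 = {1, 3, 4, 9}  B2 = {3, 4, 6, 9}  B3 = {1, 4, 9, 11}  B4 = {3, 4, 5, 9}  B5 = {3, 4, 9, 10}  B6 = {2, 3, 4, 5}  B7 = {3, 4, 8, 9}  B8 = {3, 4, 5, 7}
Tree: B1–B2, B1–B3, B1–B4, B1–B5, B4–B6, B1–B7, B4–B8
Every bag has size at most 4, so the width is 4 − 1 = 3 and tw(G) ≤ 3. On the other hand G contains the 4-clique {1, 4, 9, 11}. A clique must lie in a single bag of any decomposition, so no decomposition can have width below 3. Therefore the treewidth is 3.

3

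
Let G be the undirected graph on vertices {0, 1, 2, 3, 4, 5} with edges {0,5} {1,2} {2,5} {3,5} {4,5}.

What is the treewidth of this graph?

1

A width-1 tree decomposition is:
Bags: B1 = {4, 5}  B2 = {0, 5}  B3 = {2, 5}  B4 = {1, 2}  B5 = {3, 5}
Tree: B1–B2, B1–B3, B3–B4, B1–B5
The largest bag has 2 vertices, giving width 1; this decomposition certifies tw(G) ≤ 1. Since G has at least one edge (e.g. 4–5), it is not an edgeless graph, so tw(G) ≥ 1. Hence tw(G) = 1 exactly.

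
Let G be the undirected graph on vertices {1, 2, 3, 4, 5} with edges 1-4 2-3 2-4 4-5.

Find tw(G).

A width-1 tree decomposition is:
Bags: B1 = {1, 4}  B2 = {2, 4}  B3 = {4, 5}  B4 = {2, 3}
Tree: B1–B2, B1–B3, B2–B4
The largest bag has 2 vertices, giving width 1; this decomposition certifies tw(G) ≤ 1. Since G has at least one edge (e.g. 4–1), it is not an edgeless graph, so tw(G) ≥ 1. The upper and lower bounds meet at 1, so that is the treewidth.

1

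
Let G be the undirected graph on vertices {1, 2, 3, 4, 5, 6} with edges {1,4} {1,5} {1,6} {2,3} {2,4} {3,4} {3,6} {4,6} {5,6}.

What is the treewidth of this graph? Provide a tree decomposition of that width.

Treewidth 2.
One optimal decomposition is:
Bags: B1 = {3, 4, 6}  B2 = {1, 4, 6}  B3 = {1, 5, 6}  B4 = {2, 3, 4}
Tree: B1–B2, B2–B3, B1–B4

The largest bag has 3 vertices, giving width 2; this decomposition certifies tw(G) ≤ 2. On the other hand G contains the 3-clique {1, 4, 6}. A clique must lie in a single bag of any decomposition, so no decomposition can have width below 2. The upper and lower bounds meet at 2, so that is the treewidth.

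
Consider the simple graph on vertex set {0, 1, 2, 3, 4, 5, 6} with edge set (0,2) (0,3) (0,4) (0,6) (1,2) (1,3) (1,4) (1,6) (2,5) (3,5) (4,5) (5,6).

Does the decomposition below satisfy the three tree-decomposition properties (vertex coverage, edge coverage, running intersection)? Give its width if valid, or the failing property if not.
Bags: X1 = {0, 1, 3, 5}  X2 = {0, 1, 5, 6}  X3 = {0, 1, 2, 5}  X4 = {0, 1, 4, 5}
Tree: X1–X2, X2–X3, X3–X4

Yes; width 3.

Checking the three conditions: (i) the bags cover all of {0, 1, 2, 3, 4, 5, 6}; (ii) for each edge, some bag contains both endpoints; (iii) the bags containing any fixed vertex form a subtree. All hold, so the decomposition is valid with width 4 − 1 = 3.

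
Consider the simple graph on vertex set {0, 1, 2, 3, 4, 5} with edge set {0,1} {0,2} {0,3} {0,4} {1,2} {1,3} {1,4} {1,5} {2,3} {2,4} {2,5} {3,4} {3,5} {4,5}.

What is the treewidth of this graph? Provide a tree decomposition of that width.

Each bag holds 5 vertices, so the decomposition has width 4, which upper-bounds the treewidth. Conversely, {0, 1, 2, 3, 4} is a clique of size 5, and the vertices of any clique must share a bag in every tree decomposition; so some bag has ≥ 5 vertices and tw(G) ≥ 4. Hence tw(G) = 4 exactly.

Treewidth 4.
One optimal decomposition is:
Bags: B1 = {1, 2, 3, 4, 5}  B2 = {0, 1, 2, 3, 4}
Tree: B1–B2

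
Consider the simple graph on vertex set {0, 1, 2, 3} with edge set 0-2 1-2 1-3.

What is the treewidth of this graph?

A width-1 tree decomposition is:
Bags: B1 = {1, 3}  B2 = {1, 2}  B3 = {0, 2}
Tree: B1–B2, B2–B3
The largest bag has 2 vertices, giving width 1; this decomposition certifies tw(G) ≤ 1. Any graph with an edge has treewidth ≥ 1, and G has the edge 3–1. The upper and lower bounds meet at 1, so that is the treewidth.

1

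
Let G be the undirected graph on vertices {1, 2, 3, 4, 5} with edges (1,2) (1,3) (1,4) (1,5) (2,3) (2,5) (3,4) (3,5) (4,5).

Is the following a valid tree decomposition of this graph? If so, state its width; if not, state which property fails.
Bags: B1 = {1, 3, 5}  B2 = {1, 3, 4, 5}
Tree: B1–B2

A tree decomposition must satisfy three properties: every vertex lies in some bag; for every edge, both endpoints lie together in some bag; and for every vertex, the bags containing it form a connected subtree. Here vertex 2 appears in no bag, so the decomposition is invalid.

No — vertex 2 appears in no bag.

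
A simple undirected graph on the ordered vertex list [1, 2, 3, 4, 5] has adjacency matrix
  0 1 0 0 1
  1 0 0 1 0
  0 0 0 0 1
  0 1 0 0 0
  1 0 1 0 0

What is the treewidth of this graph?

1

A width-1 tree decomposition is:
Bags: B1 = {3, 5}  B2 = {1, 5}  B3 = {1, 2}  B4 = {2, 4}
Tree: B1–B2, B2–B3, B3–B4
The largest bag has 2 vertices, giving width 1; this decomposition certifies tw(G) ≤ 1. G has an edge, so its treewidth is at least 1. The upper and lower bounds meet at 1, so that is the treewidth.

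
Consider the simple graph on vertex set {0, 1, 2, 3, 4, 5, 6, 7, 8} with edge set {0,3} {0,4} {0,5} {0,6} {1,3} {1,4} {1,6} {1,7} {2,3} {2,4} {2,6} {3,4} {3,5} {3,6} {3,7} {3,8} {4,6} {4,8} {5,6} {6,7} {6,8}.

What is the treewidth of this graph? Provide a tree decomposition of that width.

Treewidth 3.
One such decomposition:
Bags: B1 = {3, 4, 6, 8}  B2 = {1, 3, 4, 6}  B3 = {2, 3, 4, 6}  B4 = {0, 3, 4, 6}  B5 = {0, 3, 5, 6}  B6 = {1, 3, 6, 7}
Tree: B1–B2, B1–B3, B2–B4, B4–B5, B2–B6

Every bag has size at most 4, so the width is 4 − 1 = 3 and tw(G) ≤ 3. For the lower bound, the 4 vertices {0, 3, 4, 6} are pairwise adjacent, and any tree decomposition puts a clique entirely inside one bag — forcing width ≥ 3. Combining the bounds, tw(G) = 3.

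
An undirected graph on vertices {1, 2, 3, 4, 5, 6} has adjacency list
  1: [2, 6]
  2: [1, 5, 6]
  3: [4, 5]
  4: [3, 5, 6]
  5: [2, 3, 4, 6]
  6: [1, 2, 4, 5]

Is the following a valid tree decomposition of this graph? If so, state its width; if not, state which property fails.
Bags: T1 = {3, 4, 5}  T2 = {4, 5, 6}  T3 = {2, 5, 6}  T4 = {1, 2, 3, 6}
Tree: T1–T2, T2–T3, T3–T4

No — bags containing vertex 3 are not connected in the tree.

A tree decomposition must satisfy three properties: every vertex lies in some bag; for every edge, both endpoints lie together in some bag; and for every vertex, the bags containing it form a connected subtree. Here bags containing vertex 3 are not connected in the tree, so the decomposition is invalid.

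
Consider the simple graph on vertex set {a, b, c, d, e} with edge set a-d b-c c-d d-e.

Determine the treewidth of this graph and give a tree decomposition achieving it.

Every bag has size at most 2, so the width is 2 − 1 = 1 and tw(G) ≤ 1. Since G has at least one edge (e.g. c–b), it is not an edgeless graph, so tw(G) ≥ 1. Combining the bounds, tw(G) = 1.

Treewidth 1.
One such decomposition:
Bags: B1 = {b, c}  B2 = {c, d}  B3 = {a, d}  B4 = {d, e}
Tree: B1–B2, B2–B3, B3–B4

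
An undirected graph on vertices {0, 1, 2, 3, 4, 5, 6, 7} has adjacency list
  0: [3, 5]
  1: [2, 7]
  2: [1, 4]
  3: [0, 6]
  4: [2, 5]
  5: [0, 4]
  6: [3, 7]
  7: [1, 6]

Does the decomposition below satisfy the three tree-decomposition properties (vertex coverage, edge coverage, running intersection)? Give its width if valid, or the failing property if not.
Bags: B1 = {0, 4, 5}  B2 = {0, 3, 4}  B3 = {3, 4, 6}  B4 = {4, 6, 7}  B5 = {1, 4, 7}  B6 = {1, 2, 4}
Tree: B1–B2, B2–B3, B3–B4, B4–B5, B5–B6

Yes; width 2.

Every vertex of G appears in some bag (union = {0, 1, 2, 3, 4, 5, 6, 7}); every edge is covered by a bag; and for each vertex v the set of bags containing v is connected in the bag tree. The decomposition is therefore valid. The largest bag has 3 vertices, so the width is 2.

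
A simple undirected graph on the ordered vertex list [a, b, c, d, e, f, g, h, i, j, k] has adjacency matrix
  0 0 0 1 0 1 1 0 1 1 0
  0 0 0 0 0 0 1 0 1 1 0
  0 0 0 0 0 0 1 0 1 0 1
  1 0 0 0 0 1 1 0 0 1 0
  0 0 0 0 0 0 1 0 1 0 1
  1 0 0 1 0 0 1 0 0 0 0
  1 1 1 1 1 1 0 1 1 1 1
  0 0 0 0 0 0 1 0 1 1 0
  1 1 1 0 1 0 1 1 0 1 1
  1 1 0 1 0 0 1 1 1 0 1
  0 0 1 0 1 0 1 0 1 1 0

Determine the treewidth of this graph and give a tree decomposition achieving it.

Treewidth 3.
One optimal decomposition is:
Bags: B1 = {g, i, j, k}  B2 = {a, g, i, j}  B3 = {g, h, i, j}  B4 = {a, d, g, j}  B5 = {b, g, i, j}  B6 = {e, g, i, k}  B7 = {a, d, f, g}  B8 = {c, g, i, k}
Tree: B1–B2, B2–B3, B2–B4, B1–B5, B1–B6, B4–B7, B6–B8

Every bag has size at most 4, so the width is 4 − 1 = 3 and tw(G) ≤ 3. Conversely, {a, d, g, j} is a clique of size 4, and the vertices of any clique must share a bag in every tree decomposition; so some bag has ≥ 4 vertices and tw(G) ≥ 3. The upper and lower bounds meet at 3, so that is the treewidth.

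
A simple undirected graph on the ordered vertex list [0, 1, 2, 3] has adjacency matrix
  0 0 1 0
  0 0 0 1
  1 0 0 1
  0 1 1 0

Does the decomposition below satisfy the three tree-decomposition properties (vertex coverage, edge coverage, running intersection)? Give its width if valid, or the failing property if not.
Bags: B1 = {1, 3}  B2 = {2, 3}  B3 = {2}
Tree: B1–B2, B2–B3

No — vertex 0 appears in no bag.

A tree decomposition must satisfy three properties: every vertex lies in some bag; for every edge, both endpoints lie together in some bag; and for every vertex, the bags containing it form a connected subtree. Here vertex 0 appears in no bag, so the decomposition is invalid.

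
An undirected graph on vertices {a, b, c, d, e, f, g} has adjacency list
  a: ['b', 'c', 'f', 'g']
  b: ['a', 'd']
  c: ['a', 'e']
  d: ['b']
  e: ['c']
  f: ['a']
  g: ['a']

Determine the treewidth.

1

A width-1 tree decomposition is:
Bags: B1 = {a, b}  B2 = {a, c}  B3 = {c, e}  B4 = {a, f}  B5 = {a, g}  B6 = {b, d}
Tree: B1–B2, B2–B3, B1–B4, B1–B5, B1–B6
The largest bag has 2 vertices, giving width 1; this decomposition certifies tw(G) ≤ 1. Since G has at least one edge (e.g. b–a), it is not an edgeless graph, so tw(G) ≥ 1. Combining the bounds, tw(G) = 1.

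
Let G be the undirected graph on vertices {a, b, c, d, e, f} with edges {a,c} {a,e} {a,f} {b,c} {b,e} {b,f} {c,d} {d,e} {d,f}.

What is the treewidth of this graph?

A width-3 tree decomposition is:
Bags: B1 = {c, d, e, f}  B2 = {a, c, e, f}  B3 = {b, c, e, f}
Tree: B1–B2, B2–B3
Every bag has size at most 4, so the width is 4 − 1 = 3 and tw(G) ≤ 3. For the lower bound: the 4 vertex sets {d,e}, {a,f}, {c}, {b} are disjoint, each induces a connected subgraph, and every pair is joined by at least one edge of G. Contracting each set to a single vertex therefore yields K_{4} as a minor, and since treewidth is minor-monotone, tw(G) ≥ tw(K_{4}) = 3. Combining the bounds, tw(G) = 3.

3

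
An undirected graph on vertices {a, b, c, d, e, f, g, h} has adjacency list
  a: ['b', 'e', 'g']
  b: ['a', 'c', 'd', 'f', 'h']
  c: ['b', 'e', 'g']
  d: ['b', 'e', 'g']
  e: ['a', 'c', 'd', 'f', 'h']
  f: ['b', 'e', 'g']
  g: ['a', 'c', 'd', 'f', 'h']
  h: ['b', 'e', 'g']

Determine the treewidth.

A width-3 tree decomposition is:
Bags: B1 = {b, e, f, g}  B2 = {b, e, g, h}  B3 = {b, c, e, g}  B4 = {a, b, e, g}  B5 = {b, d, e, g}
Tree: B1–B2, B2–B3, B3–B4, B4–B5
The largest bag has 4 vertices, giving width 3; this decomposition certifies tw(G) ≤ 3. For the lower bound: the 4 vertex sets {b,f}, {e,h}, {g}, {c} are disjoint, each induces a connected subgraph, and every pair is joined by at least one edge of G. Contracting each set to a single vertex therefore yields K_{4} as a minor, and since treewidth is minor-monotone, tw(G) ≥ tw(K_{4}) = 3. Combining the bounds, tw(G) = 3.

3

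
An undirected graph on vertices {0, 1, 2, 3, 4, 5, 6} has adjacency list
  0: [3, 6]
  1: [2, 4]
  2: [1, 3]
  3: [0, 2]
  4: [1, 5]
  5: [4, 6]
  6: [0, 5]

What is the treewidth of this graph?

A width-2 tree decomposition is:
Bags: B1 = {0, 5, 6}  B2 = {0, 4, 5}  B3 = {0, 1, 4}  B4 = {0, 1, 2}  B5 = {0, 2, 3}
Tree: B1–B2, B2–B3, B3–B4, B4–B5
The largest bag has 3 vertices, giving width 2; this decomposition certifies tw(G) ≤ 2. The edges 0–6–5–4–1–2–3–0 form a cycle, so G is not a tree and its treewidth is at least 2. Hence tw(G) = 2 exactly.

2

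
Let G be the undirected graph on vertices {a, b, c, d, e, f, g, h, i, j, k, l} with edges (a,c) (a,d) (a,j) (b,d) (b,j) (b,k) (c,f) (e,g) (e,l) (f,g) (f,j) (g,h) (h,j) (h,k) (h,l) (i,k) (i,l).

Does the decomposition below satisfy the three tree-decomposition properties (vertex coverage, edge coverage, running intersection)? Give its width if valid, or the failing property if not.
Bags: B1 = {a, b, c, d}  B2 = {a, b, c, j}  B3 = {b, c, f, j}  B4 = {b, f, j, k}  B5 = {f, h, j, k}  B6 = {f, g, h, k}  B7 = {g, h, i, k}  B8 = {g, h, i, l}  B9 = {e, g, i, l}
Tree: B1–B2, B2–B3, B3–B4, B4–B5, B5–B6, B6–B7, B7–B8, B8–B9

Checking the three conditions: (i) the bags cover all of {a, b, c, d, e, f, g, h, i, j, k, l}; (ii) for each edge, some bag contains both endpoints; (iii) the bags containing any fixed vertex form a subtree. All hold, so the decomposition is valid with width 4 − 1 = 3.

Yes; width 3.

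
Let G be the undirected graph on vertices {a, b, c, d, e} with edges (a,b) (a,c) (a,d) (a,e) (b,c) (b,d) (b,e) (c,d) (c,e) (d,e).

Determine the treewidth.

A width-4 tree decomposition is:
Bags: B1 = {a, b, c, d, e}
Tree: (single bag)
With just one bag of size 5, the width is 5 − 1 = 4, so tw(G) ≤ 4. Conversely, {a, b, c, d, e} is a clique of size 5, and the vertices of any clique must share a bag in every tree decomposition; so some bag has ≥ 5 vertices and tw(G) ≥ 4. The upper and lower bounds meet at 4, so that is the treewidth.

4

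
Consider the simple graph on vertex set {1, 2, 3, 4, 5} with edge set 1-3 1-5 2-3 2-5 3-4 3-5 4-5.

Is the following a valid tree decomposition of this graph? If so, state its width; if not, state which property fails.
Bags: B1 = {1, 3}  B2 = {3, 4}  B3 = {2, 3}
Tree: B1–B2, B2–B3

A tree decomposition must satisfy three properties: every vertex lies in some bag; for every edge, both endpoints lie together in some bag; and for every vertex, the bags containing it form a connected subtree. Here vertex 5 appears in no bag, so the decomposition is invalid.

No — vertex 5 appears in no bag.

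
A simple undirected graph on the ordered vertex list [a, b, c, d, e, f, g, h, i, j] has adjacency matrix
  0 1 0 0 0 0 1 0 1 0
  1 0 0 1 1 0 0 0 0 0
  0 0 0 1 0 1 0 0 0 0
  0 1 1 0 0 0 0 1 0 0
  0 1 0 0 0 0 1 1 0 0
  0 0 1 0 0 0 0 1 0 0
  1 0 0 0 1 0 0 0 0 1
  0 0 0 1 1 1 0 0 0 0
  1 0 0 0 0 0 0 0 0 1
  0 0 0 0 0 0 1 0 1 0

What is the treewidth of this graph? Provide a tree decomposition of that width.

Treewidth 2.
One such decomposition:
Bags: B1 = {g, i, j}  B2 = {a, g, i}  B3 = {a, e, g}  B4 = {a, b, e}  B5 = {b, e, h}  B6 = {b, d, h}  B7 = {d, f, h}  B8 = {c, d, f}
Tree: B1–B2, B2–B3, B3–B4, B4–B5, B5–B6, B6–B7, B7–B8

Each bag holds 3 vertices, so the decomposition has width 2, which upper-bounds the treewidth. The edges j–i–a–g–j form a cycle, so G is not a tree and its treewidth is at least 2. Therefore the treewidth is 2.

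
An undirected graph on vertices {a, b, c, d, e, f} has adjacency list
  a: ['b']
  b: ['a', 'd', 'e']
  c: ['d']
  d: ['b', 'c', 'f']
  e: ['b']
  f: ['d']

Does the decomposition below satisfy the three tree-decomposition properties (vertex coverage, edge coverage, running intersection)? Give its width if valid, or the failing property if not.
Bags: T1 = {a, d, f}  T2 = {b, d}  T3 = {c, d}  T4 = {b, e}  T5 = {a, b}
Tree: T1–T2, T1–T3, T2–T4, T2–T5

No — bags containing vertex a are not connected in the tree.

A tree decomposition must satisfy three properties: every vertex lies in some bag; for every edge, both endpoints lie together in some bag; and for every vertex, the bags containing it form a connected subtree. Here bags containing vertex a are not connected in the tree, so the decomposition is invalid.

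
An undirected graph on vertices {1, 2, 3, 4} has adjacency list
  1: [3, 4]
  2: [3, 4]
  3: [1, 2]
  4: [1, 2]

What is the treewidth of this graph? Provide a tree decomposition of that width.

Each bag holds 3 vertices, so the decomposition has width 2, which upper-bounds the treewidth. Since 3–1–4–2–3 is a cycle in G, G is not acyclic. Forests are exactly the graphs of treewidth ≤ 1, so tw(G) ≥ 2. Combining the bounds, tw(G) = 2.

Treewidth 2.
One such decomposition:
Bags: B1 = {1, 3, 4}  B2 = {2, 3, 4}
Tree: B1–B2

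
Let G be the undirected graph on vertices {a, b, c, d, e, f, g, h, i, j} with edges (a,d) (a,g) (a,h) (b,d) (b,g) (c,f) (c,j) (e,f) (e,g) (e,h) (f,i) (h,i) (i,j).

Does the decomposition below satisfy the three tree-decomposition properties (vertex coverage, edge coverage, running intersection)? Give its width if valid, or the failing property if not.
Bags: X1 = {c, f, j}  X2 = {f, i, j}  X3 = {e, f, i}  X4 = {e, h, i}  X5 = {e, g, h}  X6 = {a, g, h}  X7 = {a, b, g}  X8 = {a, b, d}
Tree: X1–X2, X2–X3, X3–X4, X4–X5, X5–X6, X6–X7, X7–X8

Every vertex of G appears in some bag (union = {a, b, c, d, e, f, g, h, i, j}); every edge is covered by a bag; and for each vertex v the set of bags containing v is connected in the bag tree. The decomposition is therefore valid. The largest bag has 3 vertices, so the width is 2.

Yes; width 2.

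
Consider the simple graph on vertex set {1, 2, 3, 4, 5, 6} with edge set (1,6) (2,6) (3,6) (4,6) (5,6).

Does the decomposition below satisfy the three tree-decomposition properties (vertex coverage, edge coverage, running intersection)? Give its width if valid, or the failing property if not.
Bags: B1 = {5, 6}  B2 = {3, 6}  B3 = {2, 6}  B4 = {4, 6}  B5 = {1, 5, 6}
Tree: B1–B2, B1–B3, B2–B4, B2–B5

No — bags containing vertex 5 are not connected in the tree.

A tree decomposition must satisfy three properties: every vertex lies in some bag; for every edge, both endpoints lie together in some bag; and for every vertex, the bags containing it form a connected subtree. Here bags containing vertex 5 are not connected in the tree, so the decomposition is invalid.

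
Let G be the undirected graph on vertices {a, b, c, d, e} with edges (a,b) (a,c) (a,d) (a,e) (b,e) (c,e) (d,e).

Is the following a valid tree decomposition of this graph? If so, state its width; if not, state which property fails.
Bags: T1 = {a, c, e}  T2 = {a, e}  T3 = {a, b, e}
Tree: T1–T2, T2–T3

A tree decomposition must satisfy three properties: every vertex lies in some bag; for every edge, both endpoints lie together in some bag; and for every vertex, the bags containing it form a connected subtree. Here vertex d appears in no bag, so the decomposition is invalid.

No — vertex d appears in no bag.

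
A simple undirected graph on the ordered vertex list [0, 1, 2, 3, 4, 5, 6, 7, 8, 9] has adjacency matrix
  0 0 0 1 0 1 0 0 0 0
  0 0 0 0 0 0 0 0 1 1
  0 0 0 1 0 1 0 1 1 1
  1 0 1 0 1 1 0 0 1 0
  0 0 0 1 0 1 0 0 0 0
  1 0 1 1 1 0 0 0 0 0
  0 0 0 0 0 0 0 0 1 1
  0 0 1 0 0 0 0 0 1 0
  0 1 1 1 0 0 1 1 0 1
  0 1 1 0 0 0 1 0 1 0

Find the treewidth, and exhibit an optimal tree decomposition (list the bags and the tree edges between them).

Treewidth 2.
One optimal decomposition is:
Bags: B1 = {2, 8, 9}  B2 = {2, 3, 8}  B3 = {2, 3, 5}  B4 = {0, 3, 5}  B5 = {1, 8, 9}  B6 = {2, 7, 8}  B7 = {6, 8, 9}  B8 = {3, 4, 5}
Tree: B1–B2, B2–B3, B3–B4, B1–B5, B2–B6, B5–B7, B4–B8

Every bag has size at most 3, so the width is 3 − 1 = 2 and tw(G) ≤ 2. Conversely, {0, 3, 5} is a clique of size 3, and the vertices of any clique must share a bag in every tree decomposition; so some bag has ≥ 3 vertices and tw(G) ≥ 2. Therefore the treewidth is 2.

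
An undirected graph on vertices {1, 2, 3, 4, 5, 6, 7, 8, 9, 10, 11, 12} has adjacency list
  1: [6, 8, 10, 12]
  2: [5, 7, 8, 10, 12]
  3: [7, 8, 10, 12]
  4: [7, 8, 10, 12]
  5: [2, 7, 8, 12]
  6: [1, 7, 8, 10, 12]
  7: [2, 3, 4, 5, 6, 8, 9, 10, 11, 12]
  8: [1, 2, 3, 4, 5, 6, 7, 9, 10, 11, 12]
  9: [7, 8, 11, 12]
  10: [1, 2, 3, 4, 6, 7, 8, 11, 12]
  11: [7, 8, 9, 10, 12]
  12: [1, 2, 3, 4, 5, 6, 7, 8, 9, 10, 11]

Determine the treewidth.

4

A width-4 tree decomposition is:
Bags: B1 = {7, 8, 10, 11, 12}  B2 = {7, 8, 9, 11, 12}  B3 = {6, 7, 8, 10, 12}  B4 = {3, 7, 8, 10, 12}  B5 = {4, 7, 8, 10, 12}  B6 = {2, 7, 8, 10, 12}  B7 = {1, 6, 8, 10, 12}  B8 = {2, 5, 7, 8, 12}
Tree: B1–B2, B1–B3, B3–B4, B1–B5, B3–B6, B3–B7, B6–B8
Each bag holds 5 vertices, so the decomposition has width 4, which upper-bounds the treewidth. Conversely, {1, 6, 8, 10, 12} is a clique of size 5, and the vertices of any clique must share a bag in every tree decomposition; so some bag has ≥ 5 vertices and tw(G) ≥ 4. Hence tw(G) = 4 exactly.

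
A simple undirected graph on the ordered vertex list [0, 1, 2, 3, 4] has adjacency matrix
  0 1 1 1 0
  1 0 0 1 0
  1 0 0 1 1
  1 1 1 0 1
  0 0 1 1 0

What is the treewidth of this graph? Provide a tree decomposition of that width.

Treewidth 2.
One optimal decomposition is:
Bags: B1 = {0, 1, 3}  B2 = {0, 2, 3}  B3 = {2, 3, 4}
Tree: B1–B2, B2–B3

The largest bag has 3 vertices, giving width 2; this decomposition certifies tw(G) ≤ 2. On the other hand G contains the 3-clique {0, 1, 3}. A clique must lie in a single bag of any decomposition, so no decomposition can have width below 2. The upper and lower bounds meet at 2, so that is the treewidth.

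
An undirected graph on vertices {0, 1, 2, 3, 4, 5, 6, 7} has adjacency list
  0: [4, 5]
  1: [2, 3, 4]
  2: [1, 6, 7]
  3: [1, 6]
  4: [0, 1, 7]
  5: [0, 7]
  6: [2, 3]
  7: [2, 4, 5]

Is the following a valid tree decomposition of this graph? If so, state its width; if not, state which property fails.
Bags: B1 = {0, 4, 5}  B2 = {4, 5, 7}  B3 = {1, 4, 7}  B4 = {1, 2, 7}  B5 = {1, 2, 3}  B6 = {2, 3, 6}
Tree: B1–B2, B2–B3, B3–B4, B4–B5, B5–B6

Yes; width 2.

Vertex coverage: the bags together contain {0, 1, 2, 3, 4, 5, 6, 7}, the full vertex set. Edge coverage: each edge of G has both endpoints in at least one bag. Running intersection: for every vertex, the bags containing it form a connected subtree. All three properties hold, so this is a valid tree decomposition of width max|bag| − 1 = 2, and hence tw(G) ≤ 2.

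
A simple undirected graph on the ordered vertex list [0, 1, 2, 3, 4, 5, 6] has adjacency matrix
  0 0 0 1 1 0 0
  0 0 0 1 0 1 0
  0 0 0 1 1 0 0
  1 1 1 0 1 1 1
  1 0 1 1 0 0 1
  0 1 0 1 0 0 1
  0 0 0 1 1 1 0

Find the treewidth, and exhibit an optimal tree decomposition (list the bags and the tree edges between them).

Treewidth 2.
Bags: B1 = {2, 3, 4}  B2 = {3, 4, 6}  B3 = {3, 5, 6}  B4 = {0, 3, 4}  B5 = {1, 3, 5}
Tree: B1–B2, B2–B3, B2–B4, B3–B5

Every bag has size at most 3, so the width is 3 − 1 = 2 and tw(G) ≤ 2. For the lower bound, the 3 vertices {1, 3, 5} are pairwise adjacent, and any tree decomposition puts a clique entirely inside one bag — forcing width ≥ 2. Therefore the treewidth is 2.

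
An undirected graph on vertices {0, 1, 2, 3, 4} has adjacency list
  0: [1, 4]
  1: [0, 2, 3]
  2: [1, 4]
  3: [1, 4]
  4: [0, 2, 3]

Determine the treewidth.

2

A width-2 tree decomposition is:
Bags: B1 = {1, 3, 4}  B2 = {0, 1, 4}  B3 = {1, 2, 4}
Tree: B1–B2, B2–B3
Each bag holds 3 vertices, so the decomposition has width 2, which upper-bounds the treewidth. Since 3–4–0–1–3 is a cycle in G, G is not acyclic. Forests are exactly the graphs of treewidth ≤ 1, so tw(G) ≥ 2. Hence tw(G) = 2 exactly.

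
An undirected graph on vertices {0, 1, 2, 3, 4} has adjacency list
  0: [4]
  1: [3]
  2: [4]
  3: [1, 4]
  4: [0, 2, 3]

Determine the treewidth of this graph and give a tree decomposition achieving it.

Every bag has size at most 2, so the width is 2 − 1 = 1 and tw(G) ≤ 1. G has an edge, so its treewidth is at least 1. The upper and lower bounds meet at 1, so that is the treewidth.

Treewidth 1.
One optimal decomposition is:
Bags: B1 = {3, 4}  B2 = {0, 4}  B3 = {2, 4}  B4 = {1, 3}
Tree: B1–B2, B2–B3, B1–B4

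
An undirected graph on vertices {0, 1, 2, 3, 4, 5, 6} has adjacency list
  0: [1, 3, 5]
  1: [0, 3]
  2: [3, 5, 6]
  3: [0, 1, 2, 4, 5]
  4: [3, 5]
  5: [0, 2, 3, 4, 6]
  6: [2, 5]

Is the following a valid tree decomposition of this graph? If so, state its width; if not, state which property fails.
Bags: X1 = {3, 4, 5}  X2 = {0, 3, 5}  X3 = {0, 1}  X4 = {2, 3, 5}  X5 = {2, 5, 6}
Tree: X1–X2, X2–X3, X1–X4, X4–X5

No — edge (3,1) lies in no bag.

A tree decomposition must satisfy three properties: every vertex lies in some bag; for every edge, both endpoints lie together in some bag; and for every vertex, the bags containing it form a connected subtree. Here edge (3,1) lies in no bag, so the decomposition is invalid.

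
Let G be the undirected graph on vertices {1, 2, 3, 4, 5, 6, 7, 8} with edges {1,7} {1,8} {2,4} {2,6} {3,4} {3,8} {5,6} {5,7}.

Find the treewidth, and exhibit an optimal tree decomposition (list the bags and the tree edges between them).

Treewidth 2.
One such decomposition:
Bags: B1 = {2, 5, 6}  B2 = {2, 4, 5}  B3 = {3, 4, 5}  B4 = {3, 5, 8}  B5 = {1, 5, 8}  B6 = {1, 5, 7}
Tree: B1–B2, B2–B3, B3–B4, B4–B5, B5–B6

Each bag holds 3 vertices, so the decomposition has width 2, which upper-bounds the treewidth. Since 5–6–2–4–3–8–1–7–5 is a cycle in G, G is not acyclic. Forests are exactly the graphs of treewidth ≤ 1, so tw(G) ≥ 2. The upper and lower bounds meet at 2, so that is the treewidth.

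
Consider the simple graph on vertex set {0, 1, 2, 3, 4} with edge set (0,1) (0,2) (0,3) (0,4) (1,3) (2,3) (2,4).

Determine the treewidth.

A width-2 tree decomposition is:
Bags: B1 = {0, 2, 3}  B2 = {0, 1, 3}  B3 = {0, 2, 4}
Tree: B1–B2, B1–B3
Each bag holds 3 vertices, so the decomposition has width 2, which upper-bounds the treewidth. Conversely, {0, 1, 3} is a clique of size 3, and the vertices of any clique must share a bag in every tree decomposition; so some bag has ≥ 3 vertices and tw(G) ≥ 2. Hence tw(G) = 2 exactly.

2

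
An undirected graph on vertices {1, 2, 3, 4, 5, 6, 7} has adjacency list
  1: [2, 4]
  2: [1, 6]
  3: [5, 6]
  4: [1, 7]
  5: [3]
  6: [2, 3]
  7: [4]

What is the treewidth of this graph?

A width-1 tree decomposition is:
Bags: B1 = {4, 7}  B2 = {1, 4}  B3 = {1, 2}  B4 = {2, 6}  B5 = {3, 6}  B6 = {3, 5}
Tree: B1–B2, B2–B3, B3–B4, B4–B5, B5–B6
The largest bag has 2 vertices, giving width 1; this decomposition certifies tw(G) ≤ 1. Any graph with an edge has treewidth ≥ 1, and G has the edge 7–4. Therefore the treewidth is 1.

1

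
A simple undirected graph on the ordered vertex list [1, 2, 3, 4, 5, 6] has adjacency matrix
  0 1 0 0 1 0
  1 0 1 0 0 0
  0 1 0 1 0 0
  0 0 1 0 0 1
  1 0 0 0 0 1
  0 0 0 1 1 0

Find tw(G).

A width-2 tree decomposition is:
Bags: B1 = {1, 5, 6}  B2 = {1, 4, 6}  B3 = {1, 3, 4}  B4 = {1, 2, 3}
Tree: B1–B2, B2–B3, B3–B4
Each bag holds 3 vertices, so the decomposition has width 2, which upper-bounds the treewidth. Since 1–5–6–4–3–2–1 is a cycle in G, G is not acyclic. Forests are exactly the graphs of treewidth ≤ 1, so tw(G) ≥ 2. Therefore the treewidth is 2.

2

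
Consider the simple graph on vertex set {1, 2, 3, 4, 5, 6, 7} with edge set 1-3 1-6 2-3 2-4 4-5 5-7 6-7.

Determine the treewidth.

A width-2 tree decomposition is:
Bags: B1 = {1, 6, 7}  B2 = {1, 3, 7}  B3 = {2, 3, 7}  B4 = {2, 4, 7}  B5 = {4, 5, 7}
Tree: B1–B2, B2–B3, B3–B4, B4–B5
Every bag has size at most 3, so the width is 3 − 1 = 2 and tw(G) ≤ 2. For the lower bound, G contains the cycle 7–6–1–3–2–4–5–7, so G is not a forest; only forests have treewidth ≤ 1, hence tw(G) ≥ 2. Therefore the treewidth is 2.

2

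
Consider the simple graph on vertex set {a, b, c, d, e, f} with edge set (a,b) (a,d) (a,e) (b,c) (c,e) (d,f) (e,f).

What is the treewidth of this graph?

A width-2 tree decomposition is:
Bags: B1 = {b, c, e}  B2 = {a, b, e}  B3 = {a, e, f}  B4 = {a, d, f}
Tree: B1–B2, B2–B3, B3–B4
The largest bag has 3 vertices, giving width 2; this decomposition certifies tw(G) ≤ 2. The edges c–b–a–e–c form a cycle, so G is not a tree and its treewidth is at least 2. Combining the bounds, tw(G) = 2.

2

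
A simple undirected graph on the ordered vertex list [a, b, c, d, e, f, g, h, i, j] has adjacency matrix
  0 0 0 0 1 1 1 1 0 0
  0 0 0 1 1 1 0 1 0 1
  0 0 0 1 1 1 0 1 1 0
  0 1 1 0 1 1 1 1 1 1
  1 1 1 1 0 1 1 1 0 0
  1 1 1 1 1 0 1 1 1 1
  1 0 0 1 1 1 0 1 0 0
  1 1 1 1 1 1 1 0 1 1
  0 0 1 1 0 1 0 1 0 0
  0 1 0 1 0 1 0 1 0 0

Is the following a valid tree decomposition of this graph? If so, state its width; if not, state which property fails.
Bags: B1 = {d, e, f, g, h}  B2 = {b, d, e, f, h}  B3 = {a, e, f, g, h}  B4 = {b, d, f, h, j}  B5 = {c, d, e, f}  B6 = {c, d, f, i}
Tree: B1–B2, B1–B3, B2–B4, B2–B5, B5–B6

No — edge (h,c) lies in no bag.

A tree decomposition must satisfy three properties: every vertex lies in some bag; for every edge, both endpoints lie together in some bag; and for every vertex, the bags containing it form a connected subtree. Here edge (h,c) lies in no bag, so the decomposition is invalid.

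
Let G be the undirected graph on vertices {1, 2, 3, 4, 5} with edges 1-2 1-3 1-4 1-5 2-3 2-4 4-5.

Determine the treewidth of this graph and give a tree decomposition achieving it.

Each bag holds 3 vertices, so the decomposition has width 2, which upper-bounds the treewidth. For the lower bound, the 3 vertices {1, 2, 3} are pairwise adjacent, and any tree decomposition puts a clique entirely inside one bag — forcing width ≥ 2. Hence tw(G) = 2 exactly.

Treewidth 2.
One optimal decomposition is:
Bags: B1 = {1, 2, 4}  B2 = {1, 4, 5}  B3 = {1, 2, 3}
Tree: B1–B2, B1–B3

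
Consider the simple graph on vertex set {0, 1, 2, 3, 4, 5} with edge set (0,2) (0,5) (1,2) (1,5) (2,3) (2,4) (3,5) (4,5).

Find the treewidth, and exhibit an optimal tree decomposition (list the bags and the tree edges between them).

The largest bag has 3 vertices, giving width 2; this decomposition certifies tw(G) ≤ 2. The edges 5–3–2–1–5 form a cycle, so G is not a tree and its treewidth is at least 2. Hence tw(G) = 2 exactly.

Treewidth 2.
One optimal decomposition is:
Bags: B1 = {2, 3, 5}  B2 = {1, 2, 5}  B3 = {0, 2, 5}  B4 = {2, 4, 5}
Tree: B1–B2, B2–B3, B3–B4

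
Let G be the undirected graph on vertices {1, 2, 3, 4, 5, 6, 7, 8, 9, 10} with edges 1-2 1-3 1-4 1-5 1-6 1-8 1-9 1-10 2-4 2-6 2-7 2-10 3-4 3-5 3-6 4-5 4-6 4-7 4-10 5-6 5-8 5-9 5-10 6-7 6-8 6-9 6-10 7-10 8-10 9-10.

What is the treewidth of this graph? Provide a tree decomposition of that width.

Each bag holds 5 vertices, so the decomposition has width 4, which upper-bounds the treewidth. Conversely, {1, 2, 4, 6, 10} is a clique of size 5, and the vertices of any clique must share a bag in every tree decomposition; so some bag has ≥ 5 vertices and tw(G) ≥ 4. The upper and lower bounds meet at 4, so that is the treewidth.

Treewidth 4.
Bags: B1 = {1, 2, 4, 6, 10}  B2 = {1, 4, 5, 6, 10}  B3 = {2, 4, 6, 7, 10}  B4 = {1, 5, 6, 8, 10}  B5 = {1, 3, 4, 5, 6}  B6 = {1, 5, 6, 9, 10}
Tree: B1–B2, B1–B3, B2–B4, B2–B5, B2–B6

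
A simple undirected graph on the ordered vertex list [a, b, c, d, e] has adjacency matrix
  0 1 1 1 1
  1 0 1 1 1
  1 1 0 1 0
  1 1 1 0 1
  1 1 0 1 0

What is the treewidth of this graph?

A width-3 tree decomposition is:
Bags: B1 = {a, b, c, d}  B2 = {a, b, d, e}
Tree: B1–B2
Every bag has size at most 4, so the width is 4 − 1 = 3 and tw(G) ≤ 3. On the other hand G contains the 4-clique {a, b, d, e}. A clique must lie in a single bag of any decomposition, so no decomposition can have width below 3. Hence tw(G) = 3 exactly.

3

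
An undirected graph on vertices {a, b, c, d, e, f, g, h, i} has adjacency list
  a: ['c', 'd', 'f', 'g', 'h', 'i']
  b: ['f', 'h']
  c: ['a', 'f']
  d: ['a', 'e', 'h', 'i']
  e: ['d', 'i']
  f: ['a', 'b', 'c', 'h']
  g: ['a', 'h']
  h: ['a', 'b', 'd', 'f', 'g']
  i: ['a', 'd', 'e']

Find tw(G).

A width-2 tree decomposition is:
Bags: B1 = {a, f, h}  B2 = {a, d, h}  B3 = {a, d, i}  B4 = {d, e, i}  B5 = {b, f, h}  B6 = {a, g, h}  B7 = {a, c, f}
Tree: B1–B2, B2–B3, B3–B4, B1–B5, B1–B6, B1–B7
Each bag holds 3 vertices, so the decomposition has width 2, which upper-bounds the treewidth. On the other hand G contains the 3-clique {d, e, i}. A clique must lie in a single bag of any decomposition, so no decomposition can have width below 2. Combining the bounds, tw(G) = 2.

2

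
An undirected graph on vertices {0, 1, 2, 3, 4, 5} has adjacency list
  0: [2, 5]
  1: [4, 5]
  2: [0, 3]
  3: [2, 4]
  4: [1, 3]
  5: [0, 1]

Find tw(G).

A width-2 tree decomposition is:
Bags: B1 = {1, 3, 4}  B2 = {1, 2, 3}  B3 = {0, 1, 2}  B4 = {0, 1, 5}
Tree: B1–B2, B2–B3, B3–B4
Every bag has size at most 3, so the width is 3 − 1 = 2 and tw(G) ≤ 2. For the lower bound, G contains the cycle 1–4–3–2–0–5–1, so G is not a forest; only forests have treewidth ≤ 1, hence tw(G) ≥ 2. The upper and lower bounds meet at 2, so that is the treewidth.

2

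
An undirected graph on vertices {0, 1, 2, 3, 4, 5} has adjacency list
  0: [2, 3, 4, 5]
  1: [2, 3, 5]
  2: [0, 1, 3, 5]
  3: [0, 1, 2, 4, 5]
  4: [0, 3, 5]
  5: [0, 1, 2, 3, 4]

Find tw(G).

3

A width-3 tree decomposition is:
Bags: B1 = {0, 2, 3, 5}  B2 = {0, 3, 4, 5}  B3 = {1, 2, 3, 5}
Tree: B1–B2, B1–B3
Every bag has size at most 4, so the width is 4 − 1 = 3 and tw(G) ≤ 3. For the lower bound, the 4 vertices {0, 2, 3, 5} are pairwise adjacent, and any tree decomposition puts a clique entirely inside one bag — forcing width ≥ 3. Combining the bounds, tw(G) = 3.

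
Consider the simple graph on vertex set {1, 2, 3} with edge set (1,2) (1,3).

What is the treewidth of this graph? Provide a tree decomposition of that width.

Every bag has size at most 2, so the width is 2 − 1 = 1 and tw(G) ≤ 1. Since G has at least one edge (e.g. 2–1), it is not an edgeless graph, so tw(G) ≥ 1. Therefore the treewidth is 1.

Treewidth 1.
Bags: B1 = {1, 2}  B2 = {1, 3}
Tree: B1–B2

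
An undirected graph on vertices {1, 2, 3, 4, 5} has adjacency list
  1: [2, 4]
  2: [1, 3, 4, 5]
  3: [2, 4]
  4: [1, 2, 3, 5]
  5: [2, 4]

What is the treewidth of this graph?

A width-2 tree decomposition is:
Bags: B1 = {2, 3, 4}  B2 = {2, 4, 5}  B3 = {1, 2, 4}
Tree: B1–B2, B1–B3
The largest bag has 3 vertices, giving width 2; this decomposition certifies tw(G) ≤ 2. For the lower bound, the 3 vertices {1, 2, 4} are pairwise adjacent, and any tree decomposition puts a clique entirely inside one bag — forcing width ≥ 2. The upper and lower bounds meet at 2, so that is the treewidth.

2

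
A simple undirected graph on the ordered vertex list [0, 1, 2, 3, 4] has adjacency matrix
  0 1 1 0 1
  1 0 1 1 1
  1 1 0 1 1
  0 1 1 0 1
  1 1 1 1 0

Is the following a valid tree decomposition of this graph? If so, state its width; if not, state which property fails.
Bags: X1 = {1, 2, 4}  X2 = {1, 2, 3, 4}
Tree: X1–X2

No — vertex 0 appears in no bag.

A tree decomposition must satisfy three properties: every vertex lies in some bag; for every edge, both endpoints lie together in some bag; and for every vertex, the bags containing it form a connected subtree. Here vertex 0 appears in no bag, so the decomposition is invalid.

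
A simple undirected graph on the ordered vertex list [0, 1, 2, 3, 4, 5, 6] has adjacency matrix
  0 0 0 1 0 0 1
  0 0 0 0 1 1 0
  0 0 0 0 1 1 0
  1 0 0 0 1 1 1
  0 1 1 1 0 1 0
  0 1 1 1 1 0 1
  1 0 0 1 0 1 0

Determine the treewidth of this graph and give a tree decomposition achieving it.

Treewidth 2.
Bags: B1 = {3, 5, 6}  B2 = {3, 4, 5}  B3 = {2, 4, 5}  B4 = {0, 3, 6}  B5 = {1, 4, 5}
Tree: B1–B2, B2–B3, B1–B4, B2–B5

Every bag has size at most 3, so the width is 3 − 1 = 2 and tw(G) ≤ 2. For the lower bound, the 3 vertices {0, 3, 6} are pairwise adjacent, and any tree decomposition puts a clique entirely inside one bag — forcing width ≥ 2. Therefore the treewidth is 2.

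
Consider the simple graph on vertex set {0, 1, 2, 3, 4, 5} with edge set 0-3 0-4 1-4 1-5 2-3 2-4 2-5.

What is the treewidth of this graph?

2

A width-2 tree decomposition is:
Bags: B1 = {0, 3, 4}  B2 = {2, 3, 4}  B3 = {1, 2, 4}  B4 = {1, 2, 5}
Tree: B1–B2, B2–B3, B3–B4
Every bag has size at most 3, so the width is 3 − 1 = 2 and tw(G) ≤ 2. Since 0–3–2–4–0 is a cycle in G, G is not acyclic. Forests are exactly the graphs of treewidth ≤ 1, so tw(G) ≥ 2. Hence tw(G) = 2 exactly.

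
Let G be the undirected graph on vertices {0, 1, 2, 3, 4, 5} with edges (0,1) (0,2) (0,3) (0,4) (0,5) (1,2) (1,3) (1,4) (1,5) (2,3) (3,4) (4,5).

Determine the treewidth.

3

A width-3 tree decomposition is:
Bags: B1 = {0, 1, 4, 5}  B2 = {0, 1, 3, 4}  B3 = {0, 1, 2, 3}
Tree: B1–B2, B2–B3
Every bag has size at most 4, so the width is 4 − 1 = 3 and tw(G) ≤ 3. Conversely, {0, 1, 2, 3} is a clique of size 4, and the vertices of any clique must share a bag in every tree decomposition; so some bag has ≥ 4 vertices and tw(G) ≥ 3. Hence tw(G) = 3 exactly.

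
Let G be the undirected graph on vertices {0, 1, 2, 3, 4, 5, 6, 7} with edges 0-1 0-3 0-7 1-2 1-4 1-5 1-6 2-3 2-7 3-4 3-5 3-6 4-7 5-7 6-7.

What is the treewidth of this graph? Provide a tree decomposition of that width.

The largest bag has 4 vertices, giving width 3; this decomposition certifies tw(G) ≤ 3. For the lower bound: the 4 vertex sets {0,3}, {5,7}, {1}, {6} are disjoint, each induces a connected subgraph, and every pair is joined by at least one edge of G. Contracting each set to a single vertex therefore yields K_{4} as a minor, and since treewidth is minor-monotone, tw(G) ≥ tw(K_{4}) = 3. Combining the bounds, tw(G) = 3.

Treewidth 3.
One optimal decomposition is:
Bags: B1 = {0, 1, 3, 7}  B2 = {1, 3, 5, 7}  B3 = {1, 3, 6, 7}  B4 = {1, 3, 4, 7}  B5 = {1, 2, 3, 7}
Tree: B1–B2, B2–B3, B3–B4, B4–B5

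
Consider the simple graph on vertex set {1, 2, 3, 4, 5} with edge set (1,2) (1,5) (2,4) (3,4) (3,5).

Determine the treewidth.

A width-2 tree decomposition is:
Bags: B1 = {1, 3, 5}  B2 = {1, 2, 3}  B3 = {2, 3, 4}
Tree: B1–B2, B2–B3
Each bag holds 3 vertices, so the decomposition has width 2, which upper-bounds the treewidth. For the lower bound, G contains the cycle 3–5–1–2–4–3, so G is not a forest; only forests have treewidth ≤ 1, hence tw(G) ≥ 2. The upper and lower bounds meet at 2, so that is the treewidth.

2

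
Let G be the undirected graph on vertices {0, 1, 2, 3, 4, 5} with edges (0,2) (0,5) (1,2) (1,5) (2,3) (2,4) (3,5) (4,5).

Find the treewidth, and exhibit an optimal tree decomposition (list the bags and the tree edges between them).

Treewidth 2.
Bags: B1 = {2, 3, 5}  B2 = {0, 2, 5}  B3 = {2, 4, 5}  B4 = {1, 2, 5}
Tree: B1–B2, B2–B3, B3–B4

Every bag has size at most 3, so the width is 3 − 1 = 2 and tw(G) ≤ 2. The edges 3–2–0–5–3 form a cycle, so G is not a tree and its treewidth is at least 2. Therefore the treewidth is 2.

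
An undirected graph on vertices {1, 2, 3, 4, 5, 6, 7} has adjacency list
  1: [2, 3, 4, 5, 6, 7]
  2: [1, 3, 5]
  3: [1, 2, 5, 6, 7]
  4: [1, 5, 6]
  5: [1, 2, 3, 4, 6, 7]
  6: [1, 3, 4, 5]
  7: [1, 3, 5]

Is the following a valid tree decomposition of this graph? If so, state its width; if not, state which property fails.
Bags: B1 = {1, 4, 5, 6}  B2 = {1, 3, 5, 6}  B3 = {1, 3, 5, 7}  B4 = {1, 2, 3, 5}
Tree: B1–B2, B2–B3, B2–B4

Checking the three conditions: (i) the bags cover all of {1, 2, 3, 4, 5, 6, 7}; (ii) for each edge, some bag contains both endpoints; (iii) the bags containing any fixed vertex form a subtree. All hold, so the decomposition is valid with width 4 − 1 = 3.

Yes; width 3.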